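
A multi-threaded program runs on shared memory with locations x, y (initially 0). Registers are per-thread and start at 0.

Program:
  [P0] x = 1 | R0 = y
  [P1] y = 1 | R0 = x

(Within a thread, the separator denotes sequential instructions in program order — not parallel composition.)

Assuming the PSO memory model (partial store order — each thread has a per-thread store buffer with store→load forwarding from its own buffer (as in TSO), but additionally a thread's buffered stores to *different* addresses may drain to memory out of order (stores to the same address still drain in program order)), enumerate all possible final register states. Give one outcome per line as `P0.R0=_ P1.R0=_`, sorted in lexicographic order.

P0.R0=0 P1.R0=0
P0.R0=0 P1.R0=1
P0.R0=1 P1.R0=0
P0.R0=1 P1.R0=1

outcome vector order: (P0.R0,P1.R0)
|PSO outcomes| = 4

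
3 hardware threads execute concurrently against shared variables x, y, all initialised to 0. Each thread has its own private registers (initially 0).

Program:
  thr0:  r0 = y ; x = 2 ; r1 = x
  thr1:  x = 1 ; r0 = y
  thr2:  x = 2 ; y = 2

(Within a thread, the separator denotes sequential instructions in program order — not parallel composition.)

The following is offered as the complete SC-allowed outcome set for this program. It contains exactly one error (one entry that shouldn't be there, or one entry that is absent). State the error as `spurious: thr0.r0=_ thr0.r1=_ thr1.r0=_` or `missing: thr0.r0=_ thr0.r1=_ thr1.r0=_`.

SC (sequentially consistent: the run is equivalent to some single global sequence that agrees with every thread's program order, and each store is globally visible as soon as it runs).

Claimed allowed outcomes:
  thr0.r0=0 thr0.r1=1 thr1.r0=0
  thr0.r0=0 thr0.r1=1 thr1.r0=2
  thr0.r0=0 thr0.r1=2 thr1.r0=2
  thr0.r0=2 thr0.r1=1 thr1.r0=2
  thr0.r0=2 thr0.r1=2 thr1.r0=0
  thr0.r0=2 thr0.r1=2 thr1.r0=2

outcome vector order: (thr0.r0,thr0.r1,thr1.r0)
SC: 7 outcomes — {<0 1 0> <0 1 2> <0 2 0> <0 2 2> <2 1 2> <2 2 0> <2 2 2>}
SC∖claimed = {<0 2 0>}

missing: thr0.r0=0 thr0.r1=2 thr1.r0=0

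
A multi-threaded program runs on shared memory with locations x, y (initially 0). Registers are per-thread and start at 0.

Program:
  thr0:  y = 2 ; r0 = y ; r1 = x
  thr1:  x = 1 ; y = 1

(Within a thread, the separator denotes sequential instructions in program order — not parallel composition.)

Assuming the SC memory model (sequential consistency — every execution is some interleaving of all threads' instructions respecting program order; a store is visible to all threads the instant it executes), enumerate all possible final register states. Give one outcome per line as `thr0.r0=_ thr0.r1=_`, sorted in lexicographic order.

thr0.r0=1 thr0.r1=1
thr0.r0=2 thr0.r1=0
thr0.r0=2 thr0.r1=1

outcome vector order: (thr0.r0,thr0.r1)
|SC outcomes| = 3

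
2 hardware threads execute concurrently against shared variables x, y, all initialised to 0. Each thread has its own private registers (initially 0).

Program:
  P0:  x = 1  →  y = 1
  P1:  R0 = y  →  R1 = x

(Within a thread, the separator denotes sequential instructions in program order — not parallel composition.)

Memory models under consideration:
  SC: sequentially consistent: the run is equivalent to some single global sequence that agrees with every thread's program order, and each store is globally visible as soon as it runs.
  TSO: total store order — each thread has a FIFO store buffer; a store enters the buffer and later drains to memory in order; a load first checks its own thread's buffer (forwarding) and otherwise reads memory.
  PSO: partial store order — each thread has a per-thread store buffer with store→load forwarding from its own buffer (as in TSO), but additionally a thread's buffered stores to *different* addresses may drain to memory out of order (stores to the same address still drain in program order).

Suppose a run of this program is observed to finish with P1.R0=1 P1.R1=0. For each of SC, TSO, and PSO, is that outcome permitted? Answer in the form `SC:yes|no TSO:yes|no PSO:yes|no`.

SC:no TSO:no PSO:yes

outcome vector order: (P1.R0,P1.R1)
SC: 3 outcomes — {0/0 0/1 1/1}
TSO: 3 outcomes — {0/0 0/1 1/1}
PSO: 4 outcomes — {0/0 0/1 1/0 1/1}
target 1/0 ∈ {PSO}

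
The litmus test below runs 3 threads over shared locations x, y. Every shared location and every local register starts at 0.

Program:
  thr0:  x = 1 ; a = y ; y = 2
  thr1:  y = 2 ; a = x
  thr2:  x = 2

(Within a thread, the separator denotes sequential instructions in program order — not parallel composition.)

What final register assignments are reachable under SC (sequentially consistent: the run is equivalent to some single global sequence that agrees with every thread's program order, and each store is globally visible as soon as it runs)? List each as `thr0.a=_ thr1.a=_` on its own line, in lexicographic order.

thr0.a=0 thr1.a=1
thr0.a=0 thr1.a=2
thr0.a=2 thr1.a=0
thr0.a=2 thr1.a=1
thr0.a=2 thr1.a=2

outcome vector order: (thr0.a,thr1.a)
|SC outcomes| = 5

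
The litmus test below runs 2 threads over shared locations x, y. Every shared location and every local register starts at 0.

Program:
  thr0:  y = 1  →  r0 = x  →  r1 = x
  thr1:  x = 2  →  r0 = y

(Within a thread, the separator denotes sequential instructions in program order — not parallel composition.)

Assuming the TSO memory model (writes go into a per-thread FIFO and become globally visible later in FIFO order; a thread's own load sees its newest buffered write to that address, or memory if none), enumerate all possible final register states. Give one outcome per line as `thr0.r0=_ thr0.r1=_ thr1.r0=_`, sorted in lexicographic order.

outcome vector order: (thr0.r0,thr0.r1,thr1.r0)
|TSO outcomes| = 6

thr0.r0=0 thr0.r1=0 thr1.r0=0
thr0.r0=0 thr0.r1=0 thr1.r0=1
thr0.r0=0 thr0.r1=2 thr1.r0=0
thr0.r0=0 thr0.r1=2 thr1.r0=1
thr0.r0=2 thr0.r1=2 thr1.r0=0
thr0.r0=2 thr0.r1=2 thr1.r0=1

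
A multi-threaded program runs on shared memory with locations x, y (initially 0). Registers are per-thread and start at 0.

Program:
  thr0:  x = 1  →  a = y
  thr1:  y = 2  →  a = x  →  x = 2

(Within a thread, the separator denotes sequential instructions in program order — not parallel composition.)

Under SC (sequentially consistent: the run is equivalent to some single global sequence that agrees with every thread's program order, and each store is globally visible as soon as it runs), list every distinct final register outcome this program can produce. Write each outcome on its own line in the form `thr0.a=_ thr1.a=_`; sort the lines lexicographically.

thr0.a=0 thr1.a=1
thr0.a=2 thr1.a=0
thr0.a=2 thr1.a=1

outcome vector order: (thr0.a,thr1.a)
|SC outcomes| = 3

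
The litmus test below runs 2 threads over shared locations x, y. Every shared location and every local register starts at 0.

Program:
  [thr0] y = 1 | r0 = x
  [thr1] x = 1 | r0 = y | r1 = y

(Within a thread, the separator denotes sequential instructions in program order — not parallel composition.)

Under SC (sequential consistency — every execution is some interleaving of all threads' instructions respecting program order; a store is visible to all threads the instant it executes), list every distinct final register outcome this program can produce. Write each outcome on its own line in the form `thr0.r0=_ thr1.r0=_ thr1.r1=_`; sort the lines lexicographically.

thr0.r0=0 thr1.r0=1 thr1.r1=1
thr0.r0=1 thr1.r0=0 thr1.r1=0
thr0.r0=1 thr1.r0=0 thr1.r1=1
thr0.r0=1 thr1.r0=1 thr1.r1=1

outcome vector order: (thr0.r0,thr1.r0,thr1.r1)
|SC outcomes| = 4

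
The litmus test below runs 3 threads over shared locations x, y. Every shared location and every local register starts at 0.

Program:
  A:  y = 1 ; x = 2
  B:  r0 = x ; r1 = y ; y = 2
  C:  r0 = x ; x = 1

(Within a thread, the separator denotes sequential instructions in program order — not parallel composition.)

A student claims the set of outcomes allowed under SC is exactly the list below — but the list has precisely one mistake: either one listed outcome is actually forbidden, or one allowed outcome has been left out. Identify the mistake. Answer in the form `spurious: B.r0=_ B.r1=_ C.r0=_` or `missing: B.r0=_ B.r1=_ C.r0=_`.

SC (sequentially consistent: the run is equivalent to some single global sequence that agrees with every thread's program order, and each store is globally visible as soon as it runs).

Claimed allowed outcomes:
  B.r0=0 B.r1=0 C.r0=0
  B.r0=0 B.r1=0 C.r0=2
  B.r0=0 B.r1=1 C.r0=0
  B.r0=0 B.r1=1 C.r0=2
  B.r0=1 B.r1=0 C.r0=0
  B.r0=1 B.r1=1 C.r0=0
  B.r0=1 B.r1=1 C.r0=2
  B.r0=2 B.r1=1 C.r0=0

outcome vector order: (B.r0,B.r1,C.r0)
[SC] allowed = {000 002 010 012 100 110 112 210 212}
SC∖claimed = {212}

missing: B.r0=2 B.r1=1 C.r0=2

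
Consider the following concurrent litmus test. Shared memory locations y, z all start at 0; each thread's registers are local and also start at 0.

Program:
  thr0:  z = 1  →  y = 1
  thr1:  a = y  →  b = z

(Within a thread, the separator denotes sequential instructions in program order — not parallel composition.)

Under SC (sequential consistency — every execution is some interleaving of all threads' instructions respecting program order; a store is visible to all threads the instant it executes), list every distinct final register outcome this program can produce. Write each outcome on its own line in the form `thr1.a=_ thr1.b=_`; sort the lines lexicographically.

outcome vector order: (thr1.a,thr1.b)
|SC outcomes| = 3

thr1.a=0 thr1.b=0
thr1.a=0 thr1.b=1
thr1.a=1 thr1.b=1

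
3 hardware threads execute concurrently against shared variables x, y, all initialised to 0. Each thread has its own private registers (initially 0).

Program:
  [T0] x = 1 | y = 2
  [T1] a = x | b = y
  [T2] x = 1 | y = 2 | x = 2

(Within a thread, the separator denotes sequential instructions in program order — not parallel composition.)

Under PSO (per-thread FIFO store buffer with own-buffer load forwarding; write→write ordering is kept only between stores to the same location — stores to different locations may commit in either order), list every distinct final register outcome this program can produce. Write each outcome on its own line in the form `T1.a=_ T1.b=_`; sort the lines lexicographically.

T1.a=0 T1.b=0
T1.a=0 T1.b=2
T1.a=1 T1.b=0
T1.a=1 T1.b=2
T1.a=2 T1.b=0
T1.a=2 T1.b=2

outcome vector order: (T1.a,T1.b)
|PSO outcomes| = 6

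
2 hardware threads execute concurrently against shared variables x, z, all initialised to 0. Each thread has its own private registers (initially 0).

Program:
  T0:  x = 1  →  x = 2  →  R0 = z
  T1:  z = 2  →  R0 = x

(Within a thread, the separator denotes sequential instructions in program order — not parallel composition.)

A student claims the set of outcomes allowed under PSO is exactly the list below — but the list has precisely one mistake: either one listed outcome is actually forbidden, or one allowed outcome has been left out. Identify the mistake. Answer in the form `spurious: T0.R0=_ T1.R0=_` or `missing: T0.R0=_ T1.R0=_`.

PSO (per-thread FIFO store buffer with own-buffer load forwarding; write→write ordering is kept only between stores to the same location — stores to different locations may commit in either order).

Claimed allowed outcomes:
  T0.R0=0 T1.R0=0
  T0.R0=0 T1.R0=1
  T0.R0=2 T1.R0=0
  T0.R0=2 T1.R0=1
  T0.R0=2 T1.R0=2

outcome vector order: (T0.R0,T1.R0)
under PSO → <0 0> <0 1> <0 2> <2 0> <2 1> <2 2>
PSO∖claimed = {<0 2>}

missing: T0.R0=0 T1.R0=2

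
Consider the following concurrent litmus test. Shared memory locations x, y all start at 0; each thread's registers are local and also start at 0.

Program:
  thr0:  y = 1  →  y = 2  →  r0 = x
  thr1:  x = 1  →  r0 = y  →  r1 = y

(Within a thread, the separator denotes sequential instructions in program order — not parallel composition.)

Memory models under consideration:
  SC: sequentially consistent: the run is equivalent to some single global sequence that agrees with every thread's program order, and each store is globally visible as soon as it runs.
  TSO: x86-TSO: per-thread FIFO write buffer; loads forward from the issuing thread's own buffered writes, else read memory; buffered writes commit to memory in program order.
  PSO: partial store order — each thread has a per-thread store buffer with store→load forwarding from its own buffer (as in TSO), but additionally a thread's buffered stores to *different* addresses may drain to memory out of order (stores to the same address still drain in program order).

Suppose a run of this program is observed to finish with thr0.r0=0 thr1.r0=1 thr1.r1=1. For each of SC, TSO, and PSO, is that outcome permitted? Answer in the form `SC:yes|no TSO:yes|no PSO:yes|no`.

outcome vector order: (thr0.r0,thr1.r0,thr1.r1)
[SC] allowed = {<0 2 2>; <1 0 0>; <1 0 1>; <1 0 2>; <1 1 1>; <1 1 2>; <1 2 2>}
[TSO] allowed = {<0 0 0>; <0 0 1>; <0 0 2>; <0 1 1>; <0 1 2>; <0 2 2>; <1 0 0>; <1 0 1>; <1 0 2>; <1 1 1>; <1 1 2>; <1 2 2>}
[PSO] allowed = {<0 0 0>; <0 0 1>; <0 0 2>; <0 1 1>; <0 1 2>; <0 2 2>; <1 0 0>; <1 0 1>; <1 0 2>; <1 1 1>; <1 1 2>; <1 2 2>}
target <0 1 1> ∈ {TSO,PSO}

SC:no TSO:yes PSO:yes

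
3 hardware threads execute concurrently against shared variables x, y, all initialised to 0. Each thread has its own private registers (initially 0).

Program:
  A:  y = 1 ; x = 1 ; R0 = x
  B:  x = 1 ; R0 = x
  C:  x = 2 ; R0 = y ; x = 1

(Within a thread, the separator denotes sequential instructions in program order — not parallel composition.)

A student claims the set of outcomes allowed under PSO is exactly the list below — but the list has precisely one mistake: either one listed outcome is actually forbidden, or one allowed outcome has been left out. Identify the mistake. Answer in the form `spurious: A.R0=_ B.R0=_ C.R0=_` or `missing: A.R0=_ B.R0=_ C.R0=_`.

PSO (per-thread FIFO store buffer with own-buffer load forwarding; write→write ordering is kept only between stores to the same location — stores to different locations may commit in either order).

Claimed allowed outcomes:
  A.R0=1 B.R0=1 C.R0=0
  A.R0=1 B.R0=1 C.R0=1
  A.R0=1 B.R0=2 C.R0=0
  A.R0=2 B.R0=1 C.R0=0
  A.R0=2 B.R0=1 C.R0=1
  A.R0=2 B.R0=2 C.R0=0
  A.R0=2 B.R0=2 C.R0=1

missing: A.R0=1 B.R0=2 C.R0=1

outcome vector order: (A.R0,B.R0,C.R0)
PSO: 8 outcomes — {(1,1,0) (1,1,1) (1,2,0) (1,2,1) (2,1,0) (2,1,1) (2,2,0) (2,2,1)}
PSO∖claimed = {(1,2,1)}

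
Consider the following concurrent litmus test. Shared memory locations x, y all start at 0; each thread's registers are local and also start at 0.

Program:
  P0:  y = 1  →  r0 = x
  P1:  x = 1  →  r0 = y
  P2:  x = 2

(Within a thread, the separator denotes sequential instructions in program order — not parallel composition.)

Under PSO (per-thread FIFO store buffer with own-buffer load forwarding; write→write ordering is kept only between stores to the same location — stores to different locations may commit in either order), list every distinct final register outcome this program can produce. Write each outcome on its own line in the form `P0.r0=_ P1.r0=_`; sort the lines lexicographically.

outcome vector order: (P0.r0,P1.r0)
|PSO outcomes| = 6

P0.r0=0 P1.r0=0
P0.r0=0 P1.r0=1
P0.r0=1 P1.r0=0
P0.r0=1 P1.r0=1
P0.r0=2 P1.r0=0
P0.r0=2 P1.r0=1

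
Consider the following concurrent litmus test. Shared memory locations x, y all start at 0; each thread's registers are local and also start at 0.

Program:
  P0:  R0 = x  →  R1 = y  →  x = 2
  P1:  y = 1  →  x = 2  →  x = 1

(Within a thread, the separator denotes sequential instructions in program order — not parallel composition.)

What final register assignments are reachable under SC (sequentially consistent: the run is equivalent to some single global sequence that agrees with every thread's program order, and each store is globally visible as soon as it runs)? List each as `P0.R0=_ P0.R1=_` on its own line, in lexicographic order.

P0.R0=0 P0.R1=0
P0.R0=0 P0.R1=1
P0.R0=1 P0.R1=1
P0.R0=2 P0.R1=1

outcome vector order: (P0.R0,P0.R1)
|SC outcomes| = 4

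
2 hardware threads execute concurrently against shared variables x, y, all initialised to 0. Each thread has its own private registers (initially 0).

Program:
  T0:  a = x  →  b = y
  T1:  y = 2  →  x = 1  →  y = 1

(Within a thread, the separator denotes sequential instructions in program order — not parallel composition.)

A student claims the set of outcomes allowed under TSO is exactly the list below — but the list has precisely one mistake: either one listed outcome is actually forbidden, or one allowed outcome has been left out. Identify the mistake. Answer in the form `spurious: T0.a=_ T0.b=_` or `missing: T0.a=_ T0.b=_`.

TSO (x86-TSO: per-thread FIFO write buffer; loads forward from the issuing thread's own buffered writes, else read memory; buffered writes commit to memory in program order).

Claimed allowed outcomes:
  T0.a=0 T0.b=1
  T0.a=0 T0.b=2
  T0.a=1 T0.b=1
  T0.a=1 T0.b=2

missing: T0.a=0 T0.b=0

outcome vector order: (T0.a,T0.b)
under TSO → <0 0> <0 1> <0 2> <1 1> <1 2>
TSO∖claimed = {<0 0>}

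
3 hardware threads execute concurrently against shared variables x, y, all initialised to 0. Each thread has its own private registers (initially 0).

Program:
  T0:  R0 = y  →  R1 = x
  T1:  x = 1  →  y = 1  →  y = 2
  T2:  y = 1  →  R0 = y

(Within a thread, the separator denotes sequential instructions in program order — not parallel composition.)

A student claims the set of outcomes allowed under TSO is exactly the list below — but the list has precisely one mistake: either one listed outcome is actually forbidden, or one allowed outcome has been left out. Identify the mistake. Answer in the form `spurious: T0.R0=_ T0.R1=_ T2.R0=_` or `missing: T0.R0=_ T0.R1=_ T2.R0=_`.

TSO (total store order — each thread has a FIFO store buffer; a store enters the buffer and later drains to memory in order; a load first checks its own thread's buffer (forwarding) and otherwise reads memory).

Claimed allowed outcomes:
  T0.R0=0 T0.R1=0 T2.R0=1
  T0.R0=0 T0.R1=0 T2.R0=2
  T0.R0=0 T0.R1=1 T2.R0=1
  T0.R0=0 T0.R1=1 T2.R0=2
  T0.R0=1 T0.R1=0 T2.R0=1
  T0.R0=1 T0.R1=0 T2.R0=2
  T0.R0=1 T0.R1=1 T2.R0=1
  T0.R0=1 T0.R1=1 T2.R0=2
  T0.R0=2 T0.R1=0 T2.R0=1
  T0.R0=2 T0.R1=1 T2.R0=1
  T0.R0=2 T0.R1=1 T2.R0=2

outcome vector order: (T0.R0,T0.R1,T2.R0)
[TSO] allowed = {001 002 011 012 101 102 111 112 211 212}
claimed∖TSO = {201}

spurious: T0.R0=2 T0.R1=0 T2.R0=1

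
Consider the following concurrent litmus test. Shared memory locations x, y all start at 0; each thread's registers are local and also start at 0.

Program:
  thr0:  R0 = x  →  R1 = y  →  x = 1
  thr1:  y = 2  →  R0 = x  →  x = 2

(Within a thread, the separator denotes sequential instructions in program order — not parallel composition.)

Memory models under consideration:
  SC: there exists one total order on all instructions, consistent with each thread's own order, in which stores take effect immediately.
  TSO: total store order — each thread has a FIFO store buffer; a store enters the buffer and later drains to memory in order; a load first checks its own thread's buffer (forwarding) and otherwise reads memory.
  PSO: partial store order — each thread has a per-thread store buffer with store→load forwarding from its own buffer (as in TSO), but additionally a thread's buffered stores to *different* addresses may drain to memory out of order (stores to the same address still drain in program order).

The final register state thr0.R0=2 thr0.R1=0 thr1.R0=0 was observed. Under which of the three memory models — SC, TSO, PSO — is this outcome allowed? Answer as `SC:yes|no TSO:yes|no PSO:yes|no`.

SC:no TSO:no PSO:yes

outcome vector order: (thr0.R0,thr0.R1,thr1.R0)
[SC] allowed = {(0,0,0) (0,0,1) (0,2,0) (0,2,1) (2,2,0)}
[TSO] allowed = {(0,0,0) (0,0,1) (0,2,0) (0,2,1) (2,2,0)}
[PSO] allowed = {(0,0,0) (0,0,1) (0,2,0) (0,2,1) (2,0,0) (2,2,0)}
target (2,0,0) ∈ {PSO}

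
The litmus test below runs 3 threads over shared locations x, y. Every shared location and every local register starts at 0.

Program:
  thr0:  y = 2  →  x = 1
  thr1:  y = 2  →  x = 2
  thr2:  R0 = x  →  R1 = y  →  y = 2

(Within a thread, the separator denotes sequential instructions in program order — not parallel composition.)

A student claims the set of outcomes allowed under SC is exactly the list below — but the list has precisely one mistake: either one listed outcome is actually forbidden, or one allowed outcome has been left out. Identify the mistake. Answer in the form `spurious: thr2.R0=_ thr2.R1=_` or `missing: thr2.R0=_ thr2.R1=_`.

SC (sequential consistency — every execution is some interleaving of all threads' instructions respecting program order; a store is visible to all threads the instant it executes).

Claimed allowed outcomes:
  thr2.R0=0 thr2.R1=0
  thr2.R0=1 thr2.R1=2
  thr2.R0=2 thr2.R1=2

missing: thr2.R0=0 thr2.R1=2

outcome vector order: (thr2.R0,thr2.R1)
[SC] allowed = {(0,0) (0,2) (1,2) (2,2)}
SC∖claimed = {(0,2)}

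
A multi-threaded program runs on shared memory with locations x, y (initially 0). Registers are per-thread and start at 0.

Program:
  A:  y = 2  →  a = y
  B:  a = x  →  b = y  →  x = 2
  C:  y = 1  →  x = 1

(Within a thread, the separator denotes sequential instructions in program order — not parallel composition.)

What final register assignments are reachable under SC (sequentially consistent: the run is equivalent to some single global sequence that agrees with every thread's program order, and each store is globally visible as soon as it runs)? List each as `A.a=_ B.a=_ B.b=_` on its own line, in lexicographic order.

A.a=1 B.a=0 B.b=0
A.a=1 B.a=0 B.b=1
A.a=1 B.a=0 B.b=2
A.a=1 B.a=1 B.b=1
A.a=2 B.a=0 B.b=0
A.a=2 B.a=0 B.b=1
A.a=2 B.a=0 B.b=2
A.a=2 B.a=1 B.b=1
A.a=2 B.a=1 B.b=2

outcome vector order: (A.a,B.a,B.b)
|SC outcomes| = 9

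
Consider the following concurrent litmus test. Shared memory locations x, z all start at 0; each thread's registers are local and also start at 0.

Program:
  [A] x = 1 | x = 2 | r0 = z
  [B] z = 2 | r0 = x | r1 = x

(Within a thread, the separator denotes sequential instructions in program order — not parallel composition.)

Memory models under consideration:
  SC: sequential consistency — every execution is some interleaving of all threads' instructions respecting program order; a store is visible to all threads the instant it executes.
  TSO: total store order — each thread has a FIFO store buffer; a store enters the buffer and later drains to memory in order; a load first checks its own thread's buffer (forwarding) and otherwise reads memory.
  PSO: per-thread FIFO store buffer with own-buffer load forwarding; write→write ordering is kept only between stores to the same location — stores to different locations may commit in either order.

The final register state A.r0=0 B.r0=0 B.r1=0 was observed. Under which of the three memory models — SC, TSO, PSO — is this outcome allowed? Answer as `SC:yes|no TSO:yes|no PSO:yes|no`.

outcome vector order: (A.r0,B.r0,B.r1)
SC: 7 outcomes — {0/2/2 2/0/0 2/0/1 2/0/2 2/1/1 2/1/2 2/2/2}
TSO: 12 outcomes — {0/0/0 0/0/1 0/0/2 0/1/1 0/1/2 0/2/2 2/0/0 2/0/1 2/0/2 2/1/1 2/1/2 2/2/2}
PSO: 12 outcomes — {0/0/0 0/0/1 0/0/2 0/1/1 0/1/2 0/2/2 2/0/0 2/0/1 2/0/2 2/1/1 2/1/2 2/2/2}
target 0/0/0 ∈ {TSO,PSO}

SC:no TSO:yes PSO:yes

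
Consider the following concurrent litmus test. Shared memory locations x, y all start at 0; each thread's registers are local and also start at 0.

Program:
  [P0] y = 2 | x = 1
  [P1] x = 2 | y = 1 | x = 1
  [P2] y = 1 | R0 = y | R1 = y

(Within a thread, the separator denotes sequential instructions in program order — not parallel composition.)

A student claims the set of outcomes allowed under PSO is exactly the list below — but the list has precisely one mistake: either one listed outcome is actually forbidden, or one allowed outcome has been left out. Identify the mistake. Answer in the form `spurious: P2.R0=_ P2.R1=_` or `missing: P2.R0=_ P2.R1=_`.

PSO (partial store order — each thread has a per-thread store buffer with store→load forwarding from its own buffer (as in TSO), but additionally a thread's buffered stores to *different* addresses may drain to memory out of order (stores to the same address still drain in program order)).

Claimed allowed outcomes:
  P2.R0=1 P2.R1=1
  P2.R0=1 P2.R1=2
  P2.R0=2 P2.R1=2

outcome vector order: (P2.R0,P2.R1)
PSO (4): 1/1 1/2 2/1 2/2
PSO∖claimed = {2/1}

missing: P2.R0=2 P2.R1=1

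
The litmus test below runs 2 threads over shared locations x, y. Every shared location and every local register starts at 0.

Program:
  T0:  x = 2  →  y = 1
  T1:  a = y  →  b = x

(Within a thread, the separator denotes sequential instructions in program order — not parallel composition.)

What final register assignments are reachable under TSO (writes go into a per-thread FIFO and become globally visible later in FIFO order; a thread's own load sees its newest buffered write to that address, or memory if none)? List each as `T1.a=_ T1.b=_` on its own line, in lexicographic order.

outcome vector order: (T1.a,T1.b)
|TSO outcomes| = 3

T1.a=0 T1.b=0
T1.a=0 T1.b=2
T1.a=1 T1.b=2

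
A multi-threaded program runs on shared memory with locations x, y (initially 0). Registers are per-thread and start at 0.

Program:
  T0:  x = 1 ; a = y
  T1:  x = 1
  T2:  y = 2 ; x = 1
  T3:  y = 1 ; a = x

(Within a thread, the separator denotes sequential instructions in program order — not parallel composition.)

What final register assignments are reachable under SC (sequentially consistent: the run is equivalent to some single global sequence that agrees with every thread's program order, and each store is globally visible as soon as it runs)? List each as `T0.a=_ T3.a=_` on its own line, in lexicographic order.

outcome vector order: (T0.a,T3.a)
|SC outcomes| = 5

T0.a=0 T3.a=1
T0.a=1 T3.a=0
T0.a=1 T3.a=1
T0.a=2 T3.a=0
T0.a=2 T3.a=1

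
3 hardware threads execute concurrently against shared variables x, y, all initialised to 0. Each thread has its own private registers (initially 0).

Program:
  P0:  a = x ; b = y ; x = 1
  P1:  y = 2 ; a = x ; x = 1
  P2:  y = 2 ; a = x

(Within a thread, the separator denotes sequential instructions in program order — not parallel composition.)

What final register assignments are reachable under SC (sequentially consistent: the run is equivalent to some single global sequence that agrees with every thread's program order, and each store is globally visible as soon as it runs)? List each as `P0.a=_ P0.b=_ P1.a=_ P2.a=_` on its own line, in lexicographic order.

outcome vector order: (P0.a,P0.b,P1.a,P2.a)
|SC outcomes| = 10

P0.a=0 P0.b=0 P1.a=0 P2.a=0
P0.a=0 P0.b=0 P1.a=0 P2.a=1
P0.a=0 P0.b=0 P1.a=1 P2.a=0
P0.a=0 P0.b=0 P1.a=1 P2.a=1
P0.a=0 P0.b=2 P1.a=0 P2.a=0
P0.a=0 P0.b=2 P1.a=0 P2.a=1
P0.a=0 P0.b=2 P1.a=1 P2.a=0
P0.a=0 P0.b=2 P1.a=1 P2.a=1
P0.a=1 P0.b=2 P1.a=0 P2.a=0
P0.a=1 P0.b=2 P1.a=0 P2.a=1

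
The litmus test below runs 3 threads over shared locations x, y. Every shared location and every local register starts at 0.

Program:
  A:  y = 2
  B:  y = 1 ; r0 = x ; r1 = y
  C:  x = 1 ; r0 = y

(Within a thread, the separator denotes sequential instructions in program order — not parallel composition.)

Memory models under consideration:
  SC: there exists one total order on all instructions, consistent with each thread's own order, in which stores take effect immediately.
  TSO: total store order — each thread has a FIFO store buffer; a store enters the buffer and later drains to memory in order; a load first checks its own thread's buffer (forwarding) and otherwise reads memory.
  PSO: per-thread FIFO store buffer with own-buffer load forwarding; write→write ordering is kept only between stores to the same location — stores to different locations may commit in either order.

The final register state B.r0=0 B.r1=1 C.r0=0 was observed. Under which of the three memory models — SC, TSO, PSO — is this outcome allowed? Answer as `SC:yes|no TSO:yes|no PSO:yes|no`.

SC:no TSO:yes PSO:yes

outcome vector order: (B.r0,B.r1,C.r0)
SC: 10 outcomes — {<0 1 1>; <0 1 2>; <0 2 1>; <0 2 2>; <1 1 0>; <1 1 1>; <1 1 2>; <1 2 0>; <1 2 1>; <1 2 2>}
TSO: 12 outcomes — {<0 1 0>; <0 1 1>; <0 1 2>; <0 2 0>; <0 2 1>; <0 2 2>; <1 1 0>; <1 1 1>; <1 1 2>; <1 2 0>; <1 2 1>; <1 2 2>}
PSO: 12 outcomes — {<0 1 0>; <0 1 1>; <0 1 2>; <0 2 0>; <0 2 1>; <0 2 2>; <1 1 0>; <1 1 1>; <1 1 2>; <1 2 0>; <1 2 1>; <1 2 2>}
target <0 1 0> ∈ {TSO,PSO}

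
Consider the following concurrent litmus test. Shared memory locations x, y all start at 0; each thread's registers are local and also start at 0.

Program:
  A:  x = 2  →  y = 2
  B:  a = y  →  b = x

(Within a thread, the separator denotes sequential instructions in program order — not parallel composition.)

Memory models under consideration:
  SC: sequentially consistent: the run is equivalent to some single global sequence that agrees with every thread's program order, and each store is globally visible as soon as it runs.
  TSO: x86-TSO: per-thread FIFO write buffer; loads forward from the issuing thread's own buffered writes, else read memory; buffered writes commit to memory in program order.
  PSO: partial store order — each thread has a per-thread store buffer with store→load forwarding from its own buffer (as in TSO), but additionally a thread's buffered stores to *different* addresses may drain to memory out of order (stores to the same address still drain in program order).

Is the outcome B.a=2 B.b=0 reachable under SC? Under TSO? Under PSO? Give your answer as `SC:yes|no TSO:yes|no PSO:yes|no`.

SC:no TSO:no PSO:yes

outcome vector order: (B.a,B.b)
[SC] allowed = {(0,0) (0,2) (2,2)}
[TSO] allowed = {(0,0) (0,2) (2,2)}
[PSO] allowed = {(0,0) (0,2) (2,0) (2,2)}
target (2,0) ∈ {PSO}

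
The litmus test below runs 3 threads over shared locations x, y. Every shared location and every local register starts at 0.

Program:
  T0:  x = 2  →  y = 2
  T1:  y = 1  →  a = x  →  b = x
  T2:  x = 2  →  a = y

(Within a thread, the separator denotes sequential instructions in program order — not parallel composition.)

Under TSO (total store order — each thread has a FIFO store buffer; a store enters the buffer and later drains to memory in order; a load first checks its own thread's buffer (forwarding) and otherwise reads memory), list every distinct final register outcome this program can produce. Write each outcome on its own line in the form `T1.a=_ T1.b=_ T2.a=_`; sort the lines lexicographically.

outcome vector order: (T1.a,T1.b,T2.a)
|TSO outcomes| = 9

T1.a=0 T1.b=0 T2.a=0
T1.a=0 T1.b=0 T2.a=1
T1.a=0 T1.b=0 T2.a=2
T1.a=0 T1.b=2 T2.a=0
T1.a=0 T1.b=2 T2.a=1
T1.a=0 T1.b=2 T2.a=2
T1.a=2 T1.b=2 T2.a=0
T1.a=2 T1.b=2 T2.a=1
T1.a=2 T1.b=2 T2.a=2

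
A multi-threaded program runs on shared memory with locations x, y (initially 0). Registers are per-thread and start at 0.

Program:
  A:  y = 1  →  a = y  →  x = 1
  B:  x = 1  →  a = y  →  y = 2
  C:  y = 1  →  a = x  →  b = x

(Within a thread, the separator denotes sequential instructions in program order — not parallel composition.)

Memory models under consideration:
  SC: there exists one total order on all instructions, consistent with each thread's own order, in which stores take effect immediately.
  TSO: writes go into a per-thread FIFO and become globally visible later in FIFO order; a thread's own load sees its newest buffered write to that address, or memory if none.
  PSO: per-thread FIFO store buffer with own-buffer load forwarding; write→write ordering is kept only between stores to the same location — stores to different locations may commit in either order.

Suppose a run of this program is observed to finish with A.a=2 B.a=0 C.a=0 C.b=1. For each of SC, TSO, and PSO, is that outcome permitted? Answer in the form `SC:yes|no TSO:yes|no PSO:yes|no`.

SC:no TSO:yes PSO:yes

outcome vector order: (A.a,B.a,C.a,C.b)
under SC → 1011 1100 1101 1111 2011 2100 2101 2111
under TSO → 1000 1001 1011 1100 1101 1111 2000 2001 2011 2100 2101 2111
under PSO → 1000 1001 1011 1100 1101 1111 2000 2001 2011 2100 2101 2111
target 2001 ∈ {TSO,PSO}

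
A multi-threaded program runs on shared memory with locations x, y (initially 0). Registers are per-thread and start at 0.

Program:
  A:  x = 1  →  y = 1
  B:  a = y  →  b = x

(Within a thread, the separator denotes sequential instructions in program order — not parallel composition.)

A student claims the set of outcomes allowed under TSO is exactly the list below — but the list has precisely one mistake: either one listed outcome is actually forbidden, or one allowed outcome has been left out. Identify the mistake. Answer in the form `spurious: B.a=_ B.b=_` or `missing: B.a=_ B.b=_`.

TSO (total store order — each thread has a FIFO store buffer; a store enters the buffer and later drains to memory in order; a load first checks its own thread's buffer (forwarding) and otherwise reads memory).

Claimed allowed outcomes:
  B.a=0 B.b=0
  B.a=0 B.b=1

outcome vector order: (B.a,B.b)
TSO (3): (0,0) (0,1) (1,1)
TSO∖claimed = {(1,1)}

missing: B.a=1 B.b=1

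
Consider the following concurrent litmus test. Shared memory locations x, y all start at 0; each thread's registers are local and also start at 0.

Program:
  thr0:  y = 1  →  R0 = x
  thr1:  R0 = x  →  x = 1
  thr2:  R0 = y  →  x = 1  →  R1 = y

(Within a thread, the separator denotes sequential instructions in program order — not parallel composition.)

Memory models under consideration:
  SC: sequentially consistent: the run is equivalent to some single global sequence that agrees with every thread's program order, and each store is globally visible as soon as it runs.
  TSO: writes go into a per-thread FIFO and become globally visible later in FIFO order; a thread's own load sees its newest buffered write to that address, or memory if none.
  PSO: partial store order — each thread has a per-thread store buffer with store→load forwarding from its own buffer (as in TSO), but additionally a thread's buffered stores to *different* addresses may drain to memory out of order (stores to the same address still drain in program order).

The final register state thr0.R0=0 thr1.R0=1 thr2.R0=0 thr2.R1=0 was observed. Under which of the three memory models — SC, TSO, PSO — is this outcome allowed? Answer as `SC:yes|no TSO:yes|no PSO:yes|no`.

SC:no TSO:yes PSO:yes

outcome vector order: (thr0.R0,thr1.R0,thr2.R0,thr2.R1)
SC (10): 0001, 0011, 0101, 0111, 1000, 1001, 1011, 1100, 1101, 1111
TSO (12): 0000, 0001, 0011, 0100, 0101, 0111, 1000, 1001, 1011, 1100, 1101, 1111
PSO (12): 0000, 0001, 0011, 0100, 0101, 0111, 1000, 1001, 1011, 1100, 1101, 1111
target 0100 ∈ {TSO,PSO}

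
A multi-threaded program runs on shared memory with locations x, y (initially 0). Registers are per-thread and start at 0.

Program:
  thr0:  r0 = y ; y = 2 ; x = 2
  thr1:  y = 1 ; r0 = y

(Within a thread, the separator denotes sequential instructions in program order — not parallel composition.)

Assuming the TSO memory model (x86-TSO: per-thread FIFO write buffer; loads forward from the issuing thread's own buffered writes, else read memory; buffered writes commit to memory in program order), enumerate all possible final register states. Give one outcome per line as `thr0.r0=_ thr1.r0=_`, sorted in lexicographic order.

thr0.r0=0 thr1.r0=1
thr0.r0=0 thr1.r0=2
thr0.r0=1 thr1.r0=1
thr0.r0=1 thr1.r0=2

outcome vector order: (thr0.r0,thr1.r0)
|TSO outcomes| = 4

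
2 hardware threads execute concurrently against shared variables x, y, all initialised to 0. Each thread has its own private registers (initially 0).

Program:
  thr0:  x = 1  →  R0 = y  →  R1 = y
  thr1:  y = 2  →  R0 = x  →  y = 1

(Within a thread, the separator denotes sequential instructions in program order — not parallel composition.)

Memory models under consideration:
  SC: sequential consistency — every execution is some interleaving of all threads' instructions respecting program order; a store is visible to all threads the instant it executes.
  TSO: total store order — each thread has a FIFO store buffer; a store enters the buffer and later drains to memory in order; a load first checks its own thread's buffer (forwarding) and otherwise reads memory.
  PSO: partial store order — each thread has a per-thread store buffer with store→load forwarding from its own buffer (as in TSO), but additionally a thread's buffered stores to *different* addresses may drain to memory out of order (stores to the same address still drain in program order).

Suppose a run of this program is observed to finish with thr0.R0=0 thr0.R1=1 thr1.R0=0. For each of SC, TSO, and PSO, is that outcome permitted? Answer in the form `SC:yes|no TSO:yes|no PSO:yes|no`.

outcome vector order: (thr0.R0,thr0.R1,thr1.R0)
under SC → (0,0,1) (0,1,1) (0,2,1) (1,1,0) (1,1,1) (2,1,0) (2,1,1) (2,2,0) (2,2,1)
under TSO → (0,0,0) (0,0,1) (0,1,0) (0,1,1) (0,2,0) (0,2,1) (1,1,0) (1,1,1) (2,1,0) (2,1,1) (2,2,0) (2,2,1)
under PSO → (0,0,0) (0,0,1) (0,1,0) (0,1,1) (0,2,0) (0,2,1) (1,1,0) (1,1,1) (2,1,0) (2,1,1) (2,2,0) (2,2,1)
target (0,1,0) ∈ {TSO,PSO}

SC:no TSO:yes PSO:yes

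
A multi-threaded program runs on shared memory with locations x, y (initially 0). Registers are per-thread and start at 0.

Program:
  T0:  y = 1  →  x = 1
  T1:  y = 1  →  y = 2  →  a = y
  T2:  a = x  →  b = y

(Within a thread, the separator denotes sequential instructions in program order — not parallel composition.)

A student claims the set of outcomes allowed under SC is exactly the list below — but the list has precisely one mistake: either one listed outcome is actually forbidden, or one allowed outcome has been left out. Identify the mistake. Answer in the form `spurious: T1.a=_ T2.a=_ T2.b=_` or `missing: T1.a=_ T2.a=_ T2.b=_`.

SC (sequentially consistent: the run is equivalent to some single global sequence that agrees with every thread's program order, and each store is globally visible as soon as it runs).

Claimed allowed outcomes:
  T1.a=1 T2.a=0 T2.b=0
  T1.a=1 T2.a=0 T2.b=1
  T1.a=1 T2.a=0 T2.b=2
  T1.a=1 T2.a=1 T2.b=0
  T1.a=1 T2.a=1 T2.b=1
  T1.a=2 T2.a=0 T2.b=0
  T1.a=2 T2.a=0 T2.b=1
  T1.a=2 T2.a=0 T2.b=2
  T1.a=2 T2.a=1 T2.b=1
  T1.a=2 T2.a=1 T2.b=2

outcome vector order: (T1.a,T2.a,T2.b)
SC: 9 outcomes — {(1,0,0) (1,0,1) (1,0,2) (1,1,1) (2,0,0) (2,0,1) (2,0,2) (2,1,1) (2,1,2)}
claimed∖SC = {(1,1,0)}

spurious: T1.a=1 T2.a=1 T2.b=0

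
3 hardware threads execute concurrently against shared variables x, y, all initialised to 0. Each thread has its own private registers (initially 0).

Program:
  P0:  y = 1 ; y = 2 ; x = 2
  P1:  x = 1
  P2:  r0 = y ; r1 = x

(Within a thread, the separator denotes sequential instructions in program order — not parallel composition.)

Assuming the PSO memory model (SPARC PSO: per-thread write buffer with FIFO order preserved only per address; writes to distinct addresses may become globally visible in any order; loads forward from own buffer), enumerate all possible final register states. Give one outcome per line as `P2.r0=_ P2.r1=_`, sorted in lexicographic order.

P2.r0=0 P2.r1=0
P2.r0=0 P2.r1=1
P2.r0=0 P2.r1=2
P2.r0=1 P2.r1=0
P2.r0=1 P2.r1=1
P2.r0=1 P2.r1=2
P2.r0=2 P2.r1=0
P2.r0=2 P2.r1=1
P2.r0=2 P2.r1=2

outcome vector order: (P2.r0,P2.r1)
|PSO outcomes| = 9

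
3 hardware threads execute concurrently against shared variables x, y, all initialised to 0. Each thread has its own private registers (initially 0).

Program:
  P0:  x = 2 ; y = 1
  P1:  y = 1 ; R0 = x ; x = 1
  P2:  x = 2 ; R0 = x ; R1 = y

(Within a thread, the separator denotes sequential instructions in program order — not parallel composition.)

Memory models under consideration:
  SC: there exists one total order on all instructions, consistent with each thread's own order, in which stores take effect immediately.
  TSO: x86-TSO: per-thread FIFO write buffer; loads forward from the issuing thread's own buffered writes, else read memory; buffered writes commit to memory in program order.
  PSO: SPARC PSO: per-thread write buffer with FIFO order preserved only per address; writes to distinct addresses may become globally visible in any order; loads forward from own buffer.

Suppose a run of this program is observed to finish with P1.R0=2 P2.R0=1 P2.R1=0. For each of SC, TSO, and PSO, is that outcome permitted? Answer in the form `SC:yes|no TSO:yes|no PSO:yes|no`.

outcome vector order: (P1.R0,P2.R0,P2.R1)
under SC → <0 1 1> <0 2 1> <2 1 1> <2 2 0> <2 2 1>
under TSO → <0 1 1> <0 2 0> <0 2 1> <2 1 1> <2 2 0> <2 2 1>
under PSO → <0 1 0> <0 1 1> <0 2 0> <0 2 1> <2 1 0> <2 1 1> <2 2 0> <2 2 1>
target <2 1 0> ∈ {PSO}

SC:no TSO:no PSO:yes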